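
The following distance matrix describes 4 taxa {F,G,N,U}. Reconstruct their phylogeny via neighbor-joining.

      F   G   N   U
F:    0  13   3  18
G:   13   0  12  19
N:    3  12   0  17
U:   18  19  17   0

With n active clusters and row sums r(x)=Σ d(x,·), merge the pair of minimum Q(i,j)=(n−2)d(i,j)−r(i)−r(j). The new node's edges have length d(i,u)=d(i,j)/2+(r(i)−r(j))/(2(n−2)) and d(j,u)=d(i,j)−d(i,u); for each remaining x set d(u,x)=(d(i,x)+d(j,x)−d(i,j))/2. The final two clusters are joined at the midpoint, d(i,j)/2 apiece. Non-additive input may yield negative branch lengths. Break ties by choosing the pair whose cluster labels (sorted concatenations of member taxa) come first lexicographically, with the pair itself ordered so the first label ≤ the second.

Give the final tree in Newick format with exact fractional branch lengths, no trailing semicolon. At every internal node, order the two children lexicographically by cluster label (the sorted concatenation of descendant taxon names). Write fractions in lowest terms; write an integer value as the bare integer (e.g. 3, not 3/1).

step 1: merge (F,N) at d=3, Q=-60; branch lengths F→2, N→1; new cluster FN
  updated: d(FN,G)=11, d(FN,U)=16
step 2: merge (FN,G) at d=11, Q=-46; branch lengths FN→4, G→7; new cluster FGN
  updated: d(FGN,U)=12
step 3: merge (FGN,U) at d=12; branch lengths FGN→6, U→6; new cluster FGNU
final tree: (((F:2,N:1):4,G:7):6,U:6)
total length: 26

(((F:2,N:1):4,G:7):6,U:6)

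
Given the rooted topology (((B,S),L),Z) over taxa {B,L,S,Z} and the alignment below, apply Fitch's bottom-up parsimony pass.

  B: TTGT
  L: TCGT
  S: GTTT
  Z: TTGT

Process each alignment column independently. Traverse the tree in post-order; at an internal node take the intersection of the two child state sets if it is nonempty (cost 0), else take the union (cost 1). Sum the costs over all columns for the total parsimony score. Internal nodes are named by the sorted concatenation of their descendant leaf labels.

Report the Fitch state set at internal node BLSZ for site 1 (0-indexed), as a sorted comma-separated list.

site 0, node BS: B={T} ∪ S={G} → {G,T} (+1)
site 0, node BLS: BS={G,T} ∩ L={T} → {T} (+0)
site 0, node BLSZ: BLS={T} ∩ Z={T} → {T} (+0)
site 1, node BS: B={T} ∩ S={T} → {T} (+0)
site 1, node BLS: BS={T} ∪ L={C} → {C,T} (+1)
site 1, node BLSZ: BLS={C,T} ∩ Z={T} → {T} (+0)
site 2, node BS: B={G} ∪ S={T} → {G,T} (+1)
site 2, node BLS: BS={G,T} ∩ L={G} → {G} (+0)
site 2, node BLSZ: BLS={G} ∩ Z={G} → {G} (+0)
site 3, node BS: B={T} ∩ S={T} → {T} (+0)
site 3, node BLS: BS={T} ∩ L={T} → {T} (+0)
site 3, node BLSZ: BLS={T} ∩ Z={T} → {T} (+0)
per-site changes: [1, 1, 1, 0]; total = 3

T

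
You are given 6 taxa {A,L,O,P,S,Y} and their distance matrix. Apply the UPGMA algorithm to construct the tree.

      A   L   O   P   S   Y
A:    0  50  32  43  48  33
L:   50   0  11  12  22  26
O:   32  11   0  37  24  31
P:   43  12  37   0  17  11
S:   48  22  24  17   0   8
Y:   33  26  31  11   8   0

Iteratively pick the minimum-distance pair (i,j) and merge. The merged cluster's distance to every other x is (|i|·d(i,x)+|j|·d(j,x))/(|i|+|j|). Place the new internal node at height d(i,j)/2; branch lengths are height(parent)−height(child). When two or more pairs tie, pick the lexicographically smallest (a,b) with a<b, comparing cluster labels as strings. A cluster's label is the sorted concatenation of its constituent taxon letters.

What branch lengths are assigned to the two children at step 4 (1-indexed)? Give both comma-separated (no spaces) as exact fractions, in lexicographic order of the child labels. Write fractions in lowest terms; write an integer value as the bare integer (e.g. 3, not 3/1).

step 1: merge (S,Y) at d=8; branch lengths S→4, Y→4; new cluster SY
  updated: d(A,SY)=81/2, d(L,SY)=24, d(O,SY)=55/2, d(P,SY)=14
step 2: merge (L,O) at d=11; branch lengths L→11/2, O→11/2; new cluster LO
  updated: d(A,LO)=41, d(LO,P)=49/2, d(LO,SY)=103/4
step 3: merge (P,SY) at d=14; branch lengths P→7, SY→3; new cluster PSY
  updated: d(A,PSY)=124/3, d(LO,PSY)=76/3
step 4: merge (LO,PSY) at d=76/3; branch lengths LO→43/6, PSY→17/3; new cluster LOPSY
  updated: d(A,LOPSY)=206/5
step 5: merge (A,LOPSY) at d=206/5; branch lengths A→103/5, LOPSY→119/15; new cluster ALOPSY
final tree: (A:103/5,((L:11/2,O:11/2):43/6,(P:7,(S:4,Y:4):3):17/3):119/15)
total length: 2111/30

43/6,17/3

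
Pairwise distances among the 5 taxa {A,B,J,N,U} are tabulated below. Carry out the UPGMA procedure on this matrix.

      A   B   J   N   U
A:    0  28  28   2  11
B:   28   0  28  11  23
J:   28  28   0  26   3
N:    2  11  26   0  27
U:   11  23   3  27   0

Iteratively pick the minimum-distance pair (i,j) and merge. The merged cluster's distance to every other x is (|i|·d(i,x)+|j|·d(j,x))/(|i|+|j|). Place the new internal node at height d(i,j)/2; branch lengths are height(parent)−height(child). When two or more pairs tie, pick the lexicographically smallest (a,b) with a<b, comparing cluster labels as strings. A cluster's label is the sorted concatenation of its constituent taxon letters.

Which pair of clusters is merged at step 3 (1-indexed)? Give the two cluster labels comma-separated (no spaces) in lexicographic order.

iteration 1: select A,N (d=2); attach at lengths (1, 1); label the merged cluster AN
  updated: d(AN,B)=39/2, d(AN,J)=27, d(AN,U)=19
iteration 2: select J,U (d=3); attach at lengths (3/2, 3/2); label the merged cluster JU
  updated: d(AN,JU)=23, d(B,JU)=51/2
iteration 3: select AN,B (d=39/2); attach at lengths (35/4, 39/4); label the merged cluster ABN
  updated: d(ABN,JU)=143/6
iteration 4: select ABN,JU (d=143/6); attach at lengths (13/6, 125/12); label the merged cluster ABJNU
final tree: (((A:1,N:1):35/4,B:39/4):13/6,(J:3/2,U:3/2):125/12)
total length: 433/12

AN,B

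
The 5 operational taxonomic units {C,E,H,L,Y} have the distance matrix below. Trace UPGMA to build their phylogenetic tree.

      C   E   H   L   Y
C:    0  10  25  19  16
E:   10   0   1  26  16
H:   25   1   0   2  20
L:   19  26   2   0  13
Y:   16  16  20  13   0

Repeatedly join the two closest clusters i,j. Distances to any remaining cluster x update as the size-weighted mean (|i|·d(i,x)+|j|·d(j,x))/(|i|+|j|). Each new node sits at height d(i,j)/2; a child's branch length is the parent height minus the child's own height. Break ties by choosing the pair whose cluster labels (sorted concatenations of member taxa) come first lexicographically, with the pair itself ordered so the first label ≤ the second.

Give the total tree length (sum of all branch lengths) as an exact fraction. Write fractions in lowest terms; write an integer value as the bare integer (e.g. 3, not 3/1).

iteration 1: select E,H (d=1); attach at lengths (1/2, 1/2); label the merged cluster EH
  updated: d(C,EH)=35/2, d(EH,L)=14, d(EH,Y)=18
iteration 2: select L,Y (d=13); attach at lengths (13/2, 13/2); label the merged cluster LY
  updated: d(C,LY)=35/2, d(EH,LY)=16
iteration 3: select EH,LY (d=16); attach at lengths (15/2, 3/2); label the merged cluster EHLY
  updated: d(C,EHLY)=35/2
iteration 4: select C,EHLY (d=35/2); attach at lengths (35/4, 3/4); label the merged cluster CEHLY
final tree: (C:35/4,((E:1/2,H:1/2):15/2,(L:13/2,Y:13/2):3/2):3/4)
total length: 65/2

65/2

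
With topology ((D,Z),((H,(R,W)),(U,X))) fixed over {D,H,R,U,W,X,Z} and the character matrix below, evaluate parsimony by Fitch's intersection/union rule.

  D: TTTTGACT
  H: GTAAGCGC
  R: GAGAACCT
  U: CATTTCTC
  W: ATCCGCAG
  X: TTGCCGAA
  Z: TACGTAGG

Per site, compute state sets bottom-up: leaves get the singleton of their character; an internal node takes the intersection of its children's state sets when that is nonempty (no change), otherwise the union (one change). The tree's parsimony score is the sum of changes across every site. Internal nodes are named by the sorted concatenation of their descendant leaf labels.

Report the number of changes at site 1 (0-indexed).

site 0, node DZ: D={T} ∩ Z={T} → {T} (+0)
site 0, node RW: R={G} ∪ W={A} → {A,G} (+1)
site 0, node HRW: H={G} ∩ RW={A,G} → {G} (+0)
site 0, node UX: U={C} ∪ X={T} → {C,T} (+1)
site 0, node HRUWX: HRW={G} ∪ UX={C,T} → {C,G,T} (+1)
site 0, node DHRUWXZ: DZ={T} ∩ HRUWX={C,G,T} → {T} (+0)
site 1, node DZ: D={T} ∪ Z={A} → {A,T} (+1)
site 1, node RW: R={A} ∪ W={T} → {A,T} (+1)
site 1, node HRW: H={T} ∩ RW={A,T} → {T} (+0)
site 1, node UX: U={A} ∪ X={T} → {A,T} (+1)
site 1, node HRUWX: HRW={T} ∩ UX={A,T} → {T} (+0)
site 1, node DHRUWXZ: DZ={A,T} ∩ HRUWX={T} → {T} (+0)
site 2, node DZ: D={T} ∪ Z={C} → {C,T} (+1)
site 2, node RW: R={G} ∪ W={C} → {C,G} (+1)
site 2, node HRW: H={A} ∪ RW={C,G} → {A,C,G} (+1)
site 2, node UX: U={T} ∪ X={G} → {G,T} (+1)
site 2, node HRUWX: HRW={A,C,G} ∩ UX={G,T} → {G} (+0)
site 2, node DHRUWXZ: DZ={C,T} ∪ HRUWX={G} → {C,G,T} (+1)
site 3, node DZ: D={T} ∪ Z={G} → {G,T} (+1)
site 3, node RW: R={A} ∪ W={C} → {A,C} (+1)
site 3, node HRW: H={A} ∩ RW={A,C} → {A} (+0)
site 3, node UX: U={T} ∪ X={C} → {C,T} (+1)
site 3, node HRUWX: HRW={A} ∪ UX={C,T} → {A,C,T} (+1)
site 3, node DHRUWXZ: DZ={G,T} ∩ HRUWX={A,C,T} → {T} (+0)
site 4, node DZ: D={G} ∪ Z={T} → {G,T} (+1)
site 4, node RW: R={A} ∪ W={G} → {A,G} (+1)
site 4, node HRW: H={G} ∩ RW={A,G} → {G} (+0)
site 4, node UX: U={T} ∪ X={C} → {C,T} (+1)
site 4, node HRUWX: HRW={G} ∪ UX={C,T} → {C,G,T} (+1)
site 4, node DHRUWXZ: DZ={G,T} ∩ HRUWX={C,G,T} → {G,T} (+0)
site 5, node DZ: D={A} ∩ Z={A} → {A} (+0)
site 5, node RW: R={C} ∩ W={C} → {C} (+0)
site 5, node HRW: H={C} ∩ RW={C} → {C} (+0)
site 5, node UX: U={C} ∪ X={G} → {C,G} (+1)
site 5, node HRUWX: HRW={C} ∩ UX={C,G} → {C} (+0)
site 5, node DHRUWXZ: DZ={A} ∪ HRUWX={C} → {A,C} (+1)
site 6, node DZ: D={C} ∪ Z={G} → {C,G} (+1)
site 6, node RW: R={C} ∪ W={A} → {A,C} (+1)
site 6, node HRW: H={G} ∪ RW={A,C} → {A,C,G} (+1)
site 6, node UX: U={T} ∪ X={A} → {A,T} (+1)
site 6, node HRUWX: HRW={A,C,G} ∩ UX={A,T} → {A} (+0)
site 6, node DHRUWXZ: DZ={C,G} ∪ HRUWX={A} → {A,C,G} (+1)
site 7, node DZ: D={T} ∪ Z={G} → {G,T} (+1)
site 7, node RW: R={T} ∪ W={G} → {G,T} (+1)
site 7, node HRW: H={C} ∪ RW={G,T} → {C,G,T} (+1)
site 7, node UX: U={C} ∪ X={A} → {A,C} (+1)
site 7, node HRUWX: HRW={C,G,T} ∩ UX={A,C} → {C} (+0)
site 7, node DHRUWXZ: DZ={G,T} ∪ HRUWX={C} → {C,G,T} (+1)
per-site changes: [3, 3, 5, 4, 4, 2, 5, 5]; total = 31

3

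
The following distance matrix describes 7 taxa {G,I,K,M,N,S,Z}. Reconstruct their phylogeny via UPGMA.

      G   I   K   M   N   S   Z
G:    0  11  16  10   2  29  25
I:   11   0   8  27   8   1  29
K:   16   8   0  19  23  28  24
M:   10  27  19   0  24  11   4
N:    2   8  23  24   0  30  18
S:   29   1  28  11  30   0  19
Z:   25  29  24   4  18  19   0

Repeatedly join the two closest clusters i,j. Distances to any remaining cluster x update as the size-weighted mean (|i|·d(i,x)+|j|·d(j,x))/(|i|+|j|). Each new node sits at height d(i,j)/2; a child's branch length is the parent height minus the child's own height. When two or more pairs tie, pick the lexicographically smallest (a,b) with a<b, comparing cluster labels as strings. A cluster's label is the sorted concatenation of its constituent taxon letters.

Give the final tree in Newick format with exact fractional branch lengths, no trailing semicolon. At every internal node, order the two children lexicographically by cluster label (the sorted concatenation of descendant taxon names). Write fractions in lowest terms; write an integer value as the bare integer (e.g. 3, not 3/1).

iteration 1: select I,S (d=1); attach at lengths (1/2, 1/2); label the merged cluster IS
  updated: d(G,IS)=20, d(IS,K)=18, d(IS,M)=19, d(IS,N)=19, d(IS,Z)=24
iteration 2: select G,N (d=2); attach at lengths (1, 1); label the merged cluster GN
  updated: d(GN,IS)=39/2, d(GN,K)=39/2, d(GN,M)=17, d(GN,Z)=43/2
iteration 3: select M,Z (d=4); attach at lengths (2, 2); label the merged cluster MZ
  updated: d(GN,MZ)=77/4, d(IS,MZ)=43/2, d(K,MZ)=43/2
iteration 4: select IS,K (d=18); attach at lengths (17/2, 9); label the merged cluster IKS
  updated: d(GN,IKS)=39/2, d(IKS,MZ)=43/2
iteration 5: select GN,MZ (d=77/4); attach at lengths (69/8, 61/8); label the merged cluster GMNZ
  updated: d(GMNZ,IKS)=41/2
iteration 6: select GMNZ,IKS (d=41/2); attach at lengths (5/8, 5/4); label the merged cluster GIKMNSZ
final tree: (((G:1,N:1):69/8,(M:2,Z:2):61/8):5/8,((I:1/2,S:1/2):17/2,K:9):5/4)
total length: 341/8

(((G:1,N:1):69/8,(M:2,Z:2):61/8):5/8,((I:1/2,S:1/2):17/2,K:9):5/4)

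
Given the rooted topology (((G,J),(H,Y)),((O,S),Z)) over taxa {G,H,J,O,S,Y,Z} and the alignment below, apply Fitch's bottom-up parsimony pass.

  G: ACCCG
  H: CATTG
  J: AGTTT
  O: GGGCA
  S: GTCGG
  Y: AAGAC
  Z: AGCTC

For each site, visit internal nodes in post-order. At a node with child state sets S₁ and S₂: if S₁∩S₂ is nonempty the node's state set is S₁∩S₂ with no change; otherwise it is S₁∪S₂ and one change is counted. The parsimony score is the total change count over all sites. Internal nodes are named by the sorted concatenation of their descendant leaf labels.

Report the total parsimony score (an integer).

GJ@0: {A} ∩ {A} = {A} (intersection, +0)
HY@0: {C} ∪ {A} = {A,C} (union, +1)
GHJY@0: {A} ∩ {A,C} = {A} (intersection, +0)
OS@0: {G} ∩ {G} = {G} (intersection, +0)
OSZ@0: {G} ∪ {A} = {A,G} (union, +1)
GHJOSYZ@0: {A} ∩ {A,G} = {A} (intersection, +0)
GJ@1: {C} ∪ {G} = {C,G} (union, +1)
HY@1: {A} ∩ {A} = {A} (intersection, +0)
GHJY@1: {C,G} ∪ {A} = {A,C,G} (union, +1)
OS@1: {G} ∪ {T} = {G,T} (union, +1)
OSZ@1: {G,T} ∩ {G} = {G} (intersection, +0)
GHJOSYZ@1: {A,C,G} ∩ {G} = {G} (intersection, +0)
GJ@2: {C} ∪ {T} = {C,T} (union, +1)
HY@2: {T} ∪ {G} = {G,T} (union, +1)
GHJY@2: {C,T} ∩ {G,T} = {T} (intersection, +0)
OS@2: {G} ∪ {C} = {C,G} (union, +1)
OSZ@2: {C,G} ∩ {C} = {C} (intersection, +0)
GHJOSYZ@2: {T} ∪ {C} = {C,T} (union, +1)
GJ@3: {C} ∪ {T} = {C,T} (union, +1)
HY@3: {T} ∪ {A} = {A,T} (union, +1)
GHJY@3: {C,T} ∩ {A,T} = {T} (intersection, +0)
OS@3: {C} ∪ {G} = {C,G} (union, +1)
OSZ@3: {C,G} ∪ {T} = {C,G,T} (union, +1)
GHJOSYZ@3: {T} ∩ {C,G,T} = {T} (intersection, +0)
GJ@4: {G} ∪ {T} = {G,T} (union, +1)
HY@4: {G} ∪ {C} = {C,G} (union, +1)
GHJY@4: {G,T} ∩ {C,G} = {G} (intersection, +0)
OS@4: {A} ∪ {G} = {A,G} (union, +1)
OSZ@4: {A,G} ∪ {C} = {A,C,G} (union, +1)
GHJOSYZ@4: {G} ∩ {A,C,G} = {G} (intersection, +0)
per-site changes: [2, 3, 4, 4, 4]; total = 17

17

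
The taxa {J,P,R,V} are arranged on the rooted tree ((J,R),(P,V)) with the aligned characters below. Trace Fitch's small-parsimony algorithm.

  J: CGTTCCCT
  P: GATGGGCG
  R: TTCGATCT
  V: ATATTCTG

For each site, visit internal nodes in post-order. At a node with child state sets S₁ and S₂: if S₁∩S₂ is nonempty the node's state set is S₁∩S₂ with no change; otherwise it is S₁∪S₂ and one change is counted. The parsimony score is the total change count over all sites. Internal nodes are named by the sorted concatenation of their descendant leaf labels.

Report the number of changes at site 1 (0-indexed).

2

site 0, node JR: J={C} ∪ R={T} → {C,T} (+1)
site 0, node PV: P={G} ∪ V={A} → {A,G} (+1)
site 0, node JPRV: JR={C,T} ∪ PV={A,G} → {A,C,G,T} (+1)
site 1, node JR: J={G} ∪ R={T} → {G,T} (+1)
site 1, node PV: P={A} ∪ V={T} → {A,T} (+1)
site 1, node JPRV: JR={G,T} ∩ PV={A,T} → {T} (+0)
site 2, node JR: J={T} ∪ R={C} → {C,T} (+1)
site 2, node PV: P={T} ∪ V={A} → {A,T} (+1)
site 2, node JPRV: JR={C,T} ∩ PV={A,T} → {T} (+0)
site 3, node JR: J={T} ∪ R={G} → {G,T} (+1)
site 3, node PV: P={G} ∪ V={T} → {G,T} (+1)
site 3, node JPRV: JR={G,T} ∩ PV={G,T} → {G,T} (+0)
site 4, node JR: J={C} ∪ R={A} → {A,C} (+1)
site 4, node PV: P={G} ∪ V={T} → {G,T} (+1)
site 4, node JPRV: JR={A,C} ∪ PV={G,T} → {A,C,G,T} (+1)
site 5, node JR: J={C} ∪ R={T} → {C,T} (+1)
site 5, node PV: P={G} ∪ V={C} → {C,G} (+1)
site 5, node JPRV: JR={C,T} ∩ PV={C,G} → {C} (+0)
site 6, node JR: J={C} ∩ R={C} → {C} (+0)
site 6, node PV: P={C} ∪ V={T} → {C,T} (+1)
site 6, node JPRV: JR={C} ∩ PV={C,T} → {C} (+0)
site 7, node JR: J={T} ∩ R={T} → {T} (+0)
site 7, node PV: P={G} ∩ V={G} → {G} (+0)
site 7, node JPRV: JR={T} ∪ PV={G} → {G,T} (+1)
per-site changes: [3, 2, 2, 2, 3, 2, 1, 1]; total = 16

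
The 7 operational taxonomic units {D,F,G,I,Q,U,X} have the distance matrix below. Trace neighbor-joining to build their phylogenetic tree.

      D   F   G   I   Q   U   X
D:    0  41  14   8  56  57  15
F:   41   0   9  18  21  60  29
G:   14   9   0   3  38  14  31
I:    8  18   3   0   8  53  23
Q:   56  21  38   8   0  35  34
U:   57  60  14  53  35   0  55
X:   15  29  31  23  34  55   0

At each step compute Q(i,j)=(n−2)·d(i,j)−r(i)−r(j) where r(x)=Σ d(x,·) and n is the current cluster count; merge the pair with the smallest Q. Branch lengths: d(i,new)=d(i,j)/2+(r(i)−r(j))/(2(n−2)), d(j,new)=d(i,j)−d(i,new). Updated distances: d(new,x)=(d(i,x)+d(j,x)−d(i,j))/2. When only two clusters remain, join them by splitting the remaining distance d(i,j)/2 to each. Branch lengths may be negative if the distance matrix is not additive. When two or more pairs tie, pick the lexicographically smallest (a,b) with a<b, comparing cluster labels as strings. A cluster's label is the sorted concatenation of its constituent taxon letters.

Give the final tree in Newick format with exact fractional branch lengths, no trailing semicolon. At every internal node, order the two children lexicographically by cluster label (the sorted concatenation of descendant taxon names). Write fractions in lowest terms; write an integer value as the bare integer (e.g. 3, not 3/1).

1. join G+U (d=14, Q=-313) ⇒ GU; edges |G|=-19/2, |U|=47/2
  updated: d(D,GU)=57/2, d(F,GU)=55/2, d(GU,I)=21, d(GU,Q)=59/2, d(GU,X)=36
2. join D+X (d=15, Q=-451/2) ⇒ DX; edges |D|=143/16, |X|=97/16
  updated: d(DX,F)=55/2, d(DX,GU)=99/4, d(DX,I)=8, d(DX,Q)=75/2
3. join DX+I (d=8, Q=-515/4) ⇒ DIX; edges |DX|=89/8, |I|=-25/8
  updated: d(DIX,F)=75/4, d(DIX,GU)=151/8, d(DIX,Q)=75/4
4. join DIX+GU (d=151/8, Q=-189/2) ⇒ DGIUX; edges |DIX|=73/16, |GU|=229/16
  updated: d(DGIUX,F)=219/16, d(DGIUX,Q)=235/16
5. join DGIUX+F (d=219/16, Q=-395/8) ⇒ DFGIUX; edges |DGIUX|=59/16, |F|=10
  updated: d(DFGIUX,Q)=11
6. join DFGIUX+Q (d=11) ⇒ DFGIQUX; edges |DFGIUX|=11/2, |Q|=11/2
final tree: (((((D:143/16,X:97/16):89/8,I:-25/8):73/16,(G:-19/2,U:47/2):229/16):59/16,F:10):11/2,Q:11/2)
total length: 1289/16

(((((D:143/16,X:97/16):89/8,I:-25/8):73/16,(G:-19/2,U:47/2):229/16):59/16,F:10):11/2,Q:11/2)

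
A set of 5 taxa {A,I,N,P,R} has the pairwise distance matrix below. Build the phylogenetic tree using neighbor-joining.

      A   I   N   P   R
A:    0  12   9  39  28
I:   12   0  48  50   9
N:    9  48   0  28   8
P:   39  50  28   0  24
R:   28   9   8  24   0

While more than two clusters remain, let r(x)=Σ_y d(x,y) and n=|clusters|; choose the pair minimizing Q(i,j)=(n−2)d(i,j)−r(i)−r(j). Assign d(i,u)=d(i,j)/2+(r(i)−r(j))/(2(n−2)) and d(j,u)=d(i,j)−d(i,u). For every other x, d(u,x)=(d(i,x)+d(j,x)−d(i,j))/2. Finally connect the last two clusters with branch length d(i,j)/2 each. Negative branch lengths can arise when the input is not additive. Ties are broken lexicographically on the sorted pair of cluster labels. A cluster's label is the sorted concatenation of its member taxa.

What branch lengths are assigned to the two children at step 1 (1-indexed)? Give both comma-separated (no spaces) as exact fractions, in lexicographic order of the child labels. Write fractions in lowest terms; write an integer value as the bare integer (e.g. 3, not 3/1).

5/6,67/6

1. join A+I (d=12, Q=-171) ⇒ AI; edges |A|=5/6, |I|=67/6
  updated: d(AI,N)=45/2, d(AI,P)=77/2, d(AI,R)=25/2
2. join AI+R (d=25/2, Q=-93) ⇒ AIR; edges |AI|=27/2, |R|=-1
  updated: d(AIR,N)=9, d(AIR,P)=25
3. join AIR+N (d=9, Q=-62) ⇒ AINR; edges |AIR|=3, |N|=6
  updated: d(AINR,P)=22
4. join AINR+P (d=22) ⇒ AINPR; edges |AINR|=11, |P|=11
final tree: ((((A:5/6,I:67/6):27/2,R:-1):3,N:6):11,P:11)
total length: 111/2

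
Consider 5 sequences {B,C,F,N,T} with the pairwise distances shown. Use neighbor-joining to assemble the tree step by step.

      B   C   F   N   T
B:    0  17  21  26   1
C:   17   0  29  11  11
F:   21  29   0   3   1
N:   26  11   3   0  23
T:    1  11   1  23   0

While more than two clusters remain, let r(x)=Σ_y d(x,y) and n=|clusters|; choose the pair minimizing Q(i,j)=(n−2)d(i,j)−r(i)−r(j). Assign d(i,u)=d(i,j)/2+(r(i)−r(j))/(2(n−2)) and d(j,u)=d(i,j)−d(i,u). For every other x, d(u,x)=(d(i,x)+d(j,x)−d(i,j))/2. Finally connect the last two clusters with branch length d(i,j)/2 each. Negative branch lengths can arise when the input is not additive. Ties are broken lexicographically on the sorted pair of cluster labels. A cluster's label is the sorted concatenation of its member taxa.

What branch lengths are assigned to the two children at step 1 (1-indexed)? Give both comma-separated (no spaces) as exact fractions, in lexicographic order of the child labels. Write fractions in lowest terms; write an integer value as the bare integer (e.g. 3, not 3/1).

iteration 1: select F,N (d=3, Q=-108); attach at lengths (0, 3); label the merged cluster FN
  updated: d(B,FN)=22, d(C,FN)=37/2, d(FN,T)=21/2
iteration 2: select B,T (d=1, Q=-121/2); attach at lengths (39/8, -31/8); label the merged cluster BT
  updated: d(BT,C)=27/2, d(BT,FN)=63/4
iteration 3: select BT,C (d=27/2, Q=-191/4); attach at lengths (43/8, 65/8); label the merged cluster BCT
  updated: d(BCT,FN)=83/8
iteration 4: select BCT,FN (d=83/8); attach at lengths (83/16, 83/16); label the merged cluster BCFNT
final tree: (((B:39/8,T:-31/8):43/8,C:65/8):83/16,(F:0,N:3):83/16)
total length: 223/8

0,3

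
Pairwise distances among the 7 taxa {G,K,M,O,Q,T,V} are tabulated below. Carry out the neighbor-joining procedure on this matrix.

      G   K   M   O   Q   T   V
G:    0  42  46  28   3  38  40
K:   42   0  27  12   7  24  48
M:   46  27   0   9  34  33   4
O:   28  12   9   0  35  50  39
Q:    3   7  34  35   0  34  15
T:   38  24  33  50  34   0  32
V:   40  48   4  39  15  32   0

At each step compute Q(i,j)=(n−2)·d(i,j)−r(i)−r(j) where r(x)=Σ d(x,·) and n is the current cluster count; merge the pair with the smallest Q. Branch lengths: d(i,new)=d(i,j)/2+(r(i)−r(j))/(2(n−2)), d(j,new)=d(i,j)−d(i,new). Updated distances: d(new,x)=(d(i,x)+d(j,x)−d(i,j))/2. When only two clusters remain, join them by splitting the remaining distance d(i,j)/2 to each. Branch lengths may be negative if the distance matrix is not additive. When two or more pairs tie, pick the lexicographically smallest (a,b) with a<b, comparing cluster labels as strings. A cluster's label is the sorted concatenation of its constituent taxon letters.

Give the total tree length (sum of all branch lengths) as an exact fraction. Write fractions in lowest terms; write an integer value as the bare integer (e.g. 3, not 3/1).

593/8

step 1: merge (M,V) at d=4, Q=-311; branch lengths M→-1/2, V→9/2; new cluster MV
  updated: d(G,MV)=41, d(K,MV)=71/2, d(MV,O)=22, d(MV,Q)=45/2, d(MV,T)=61/2
step 2: merge (G,Q) at d=3, Q=-483/2; branch lengths G→125/16, Q→-77/16; new cluster GQ
  updated: d(GQ,K)=23, d(GQ,MV)=121/4, d(GQ,O)=30, d(GQ,T)=69/2
step 3: merge (K,O) at d=12, Q=-345/2; branch lengths K→11/4, O→37/4; new cluster KO
  updated: d(GQ,KO)=41/2, d(KO,MV)=91/4, d(KO,T)=31
step 4: merge (GQ,KO) at d=41/2, Q=-237/2; branch lengths GQ→13, KO→15/2; new cluster GKOQ
  updated: d(GKOQ,MV)=65/4, d(GKOQ,T)=45/2
step 5: merge (GKOQ,MV) at d=65/4, Q=-277/4; branch lengths GKOQ→33/8, MV→97/8; new cluster GKMOQV
  updated: d(GKMOQV,T)=147/8
step 6: merge (GKMOQV,T) at d=147/8; branch lengths GKMOQV→147/16, T→147/16; new cluster GKMOQTV
final tree: ((((G:125/16,Q:-77/16):13,(K:11/4,O:37/4):15/2):33/8,(M:-1/2,V:9/2):97/8):147/16,T:147/16)
total length: 593/8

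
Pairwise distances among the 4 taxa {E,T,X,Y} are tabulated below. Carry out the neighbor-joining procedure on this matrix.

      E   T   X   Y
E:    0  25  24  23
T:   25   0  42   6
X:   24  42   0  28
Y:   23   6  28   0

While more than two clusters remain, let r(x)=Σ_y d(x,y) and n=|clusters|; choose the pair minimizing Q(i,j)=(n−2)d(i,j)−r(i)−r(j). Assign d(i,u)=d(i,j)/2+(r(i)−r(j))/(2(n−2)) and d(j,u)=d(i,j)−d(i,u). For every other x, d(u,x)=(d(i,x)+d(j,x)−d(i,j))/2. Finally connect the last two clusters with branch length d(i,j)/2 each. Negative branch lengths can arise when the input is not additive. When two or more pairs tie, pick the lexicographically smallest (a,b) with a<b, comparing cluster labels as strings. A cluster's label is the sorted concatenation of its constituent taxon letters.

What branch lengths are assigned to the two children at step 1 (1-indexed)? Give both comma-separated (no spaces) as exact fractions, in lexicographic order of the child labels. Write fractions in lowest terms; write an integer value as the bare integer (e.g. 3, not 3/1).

1. join E+X (d=24, Q=-118) ⇒ EX; edges |E|=13/2, |X|=35/2
  updated: d(EX,T)=43/2, d(EX,Y)=27/2
2. join EX+T (d=43/2, Q=-41) ⇒ ETX; edges |EX|=29/2, |T|=7
  updated: d(ETX,Y)=-1
3. join ETX+Y (d=-1) ⇒ ETXY; edges |ETX|=-1/2, |Y|=-1/2
final tree: (((E:13/2,X:35/2):29/2,T:7):-1/2,Y:-1/2)
total length: 89/2

13/2,35/2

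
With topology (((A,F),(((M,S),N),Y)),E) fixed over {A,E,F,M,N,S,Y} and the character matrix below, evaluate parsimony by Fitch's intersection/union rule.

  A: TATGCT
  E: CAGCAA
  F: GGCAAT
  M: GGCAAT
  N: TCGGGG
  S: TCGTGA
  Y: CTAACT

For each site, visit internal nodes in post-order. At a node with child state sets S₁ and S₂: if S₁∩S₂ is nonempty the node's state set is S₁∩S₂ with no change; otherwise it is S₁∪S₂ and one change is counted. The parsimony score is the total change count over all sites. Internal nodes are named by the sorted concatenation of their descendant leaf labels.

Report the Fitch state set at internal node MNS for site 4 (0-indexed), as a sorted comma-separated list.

[col 0] AF: children A:{T}, F:{G} ∪→ {G,T}; cost 1
[col 0] MS: children M:{G}, S:{T} ∪→ {G,T}; cost 1
[col 0] MNS: children MS:{G,T}, N:{T} ∩→ {T}; cost 0
[col 0] MNSY: children MNS:{T}, Y:{C} ∪→ {C,T}; cost 1
[col 0] AFMNSY: children AF:{G,T}, MNSY:{C,T} ∩→ {T}; cost 0
[col 0] AEFMNSY: children AFMNSY:{T}, E:{C} ∪→ {C,T}; cost 1
[col 1] AF: children A:{A}, F:{G} ∪→ {A,G}; cost 1
[col 1] MS: children M:{G}, S:{C} ∪→ {C,G}; cost 1
[col 1] MNS: children MS:{C,G}, N:{C} ∩→ {C}; cost 0
[col 1] MNSY: children MNS:{C}, Y:{T} ∪→ {C,T}; cost 1
[col 1] AFMNSY: children AF:{A,G}, MNSY:{C,T} ∪→ {A,C,G,T}; cost 1
[col 1] AEFMNSY: children AFMNSY:{A,C,G,T}, E:{A} ∩→ {A}; cost 0
[col 2] AF: children A:{T}, F:{C} ∪→ {C,T}; cost 1
[col 2] MS: children M:{C}, S:{G} ∪→ {C,G}; cost 1
[col 2] MNS: children MS:{C,G}, N:{G} ∩→ {G}; cost 0
[col 2] MNSY: children MNS:{G}, Y:{A} ∪→ {A,G}; cost 1
[col 2] AFMNSY: children AF:{C,T}, MNSY:{A,G} ∪→ {A,C,G,T}; cost 1
[col 2] AEFMNSY: children AFMNSY:{A,C,G,T}, E:{G} ∩→ {G}; cost 0
[col 3] AF: children A:{G}, F:{A} ∪→ {A,G}; cost 1
[col 3] MS: children M:{A}, S:{T} ∪→ {A,T}; cost 1
[col 3] MNS: children MS:{A,T}, N:{G} ∪→ {A,G,T}; cost 1
[col 3] MNSY: children MNS:{A,G,T}, Y:{A} ∩→ {A}; cost 0
[col 3] AFMNSY: children AF:{A,G}, MNSY:{A} ∩→ {A}; cost 0
[col 3] AEFMNSY: children AFMNSY:{A}, E:{C} ∪→ {A,C}; cost 1
[col 4] AF: children A:{C}, F:{A} ∪→ {A,C}; cost 1
[col 4] MS: children M:{A}, S:{G} ∪→ {A,G}; cost 1
[col 4] MNS: children MS:{A,G}, N:{G} ∩→ {G}; cost 0
[col 4] MNSY: children MNS:{G}, Y:{C} ∪→ {C,G}; cost 1
[col 4] AFMNSY: children AF:{A,C}, MNSY:{C,G} ∩→ {C}; cost 0
[col 4] AEFMNSY: children AFMNSY:{C}, E:{A} ∪→ {A,C}; cost 1
[col 5] AF: children A:{T}, F:{T} ∩→ {T}; cost 0
[col 5] MS: children M:{T}, S:{A} ∪→ {A,T}; cost 1
[col 5] MNS: children MS:{A,T}, N:{G} ∪→ {A,G,T}; cost 1
[col 5] MNSY: children MNS:{A,G,T}, Y:{T} ∩→ {T}; cost 0
[col 5] AFMNSY: children AF:{T}, MNSY:{T} ∩→ {T}; cost 0
[col 5] AEFMNSY: children AFMNSY:{T}, E:{A} ∪→ {A,T}; cost 1
per-site changes: [4, 4, 4, 4, 4, 3]; total = 23

G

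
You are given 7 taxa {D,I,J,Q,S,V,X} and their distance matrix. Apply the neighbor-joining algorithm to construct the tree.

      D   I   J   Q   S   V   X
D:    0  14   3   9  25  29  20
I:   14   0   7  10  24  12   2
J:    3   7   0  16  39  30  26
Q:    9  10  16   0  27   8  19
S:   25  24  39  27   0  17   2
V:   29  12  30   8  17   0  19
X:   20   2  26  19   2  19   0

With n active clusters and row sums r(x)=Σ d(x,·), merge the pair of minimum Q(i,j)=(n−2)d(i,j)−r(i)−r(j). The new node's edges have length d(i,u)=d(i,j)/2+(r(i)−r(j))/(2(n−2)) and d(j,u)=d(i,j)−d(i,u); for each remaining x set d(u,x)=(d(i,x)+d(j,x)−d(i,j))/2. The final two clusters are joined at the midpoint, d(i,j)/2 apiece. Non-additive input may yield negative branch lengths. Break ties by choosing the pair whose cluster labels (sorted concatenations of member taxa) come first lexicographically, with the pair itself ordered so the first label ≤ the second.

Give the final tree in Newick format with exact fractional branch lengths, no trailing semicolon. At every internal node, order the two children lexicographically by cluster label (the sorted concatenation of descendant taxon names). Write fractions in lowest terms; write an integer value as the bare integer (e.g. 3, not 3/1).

iteration 1: select S,X (d=2, Q=-212); attach at lengths (28/5, -18/5); label the merged cluster SX
  updated: d(D,SX)=43/2, d(I,SX)=12, d(J,SX)=63/2, d(Q,SX)=22, d(SX,V)=17
iteration 2: select D,J (d=3, Q=-152); attach at lengths (1/8, 23/8); label the merged cluster DJ
  updated: d(DJ,I)=9, d(DJ,Q)=11, d(DJ,SX)=25, d(DJ,V)=28
iteration 3: select Q,V (d=8, Q=-92); attach at lengths (5/3, 19/3); label the merged cluster QV
  updated: d(DJ,QV)=31/2, d(I,QV)=7, d(QV,SX)=31/2
iteration 4: select DJ,I (d=9, Q=-119/2); attach at lengths (79/8, -7/8); label the merged cluster DIJ
  updated: d(DIJ,QV)=27/4, d(DIJ,SX)=14
iteration 5: select DIJ,QV (d=27/4, Q=-145/4); attach at lengths (21/8, 33/8); label the merged cluster DIJQV
  updated: d(DIJQV,SX)=91/8
iteration 6: select DIJQV,SX (d=91/8); attach at lengths (91/16, 91/16); label the merged cluster DIJQSVX
final tree: ((((D:1/8,J:23/8):79/8,I:-7/8):21/8,(Q:5/3,V:19/3):33/8):91/16,(S:28/5,X:-18/5):91/16)
total length: 321/8

((((D:1/8,J:23/8):79/8,I:-7/8):21/8,(Q:5/3,V:19/3):33/8):91/16,(S:28/5,X:-18/5):91/16)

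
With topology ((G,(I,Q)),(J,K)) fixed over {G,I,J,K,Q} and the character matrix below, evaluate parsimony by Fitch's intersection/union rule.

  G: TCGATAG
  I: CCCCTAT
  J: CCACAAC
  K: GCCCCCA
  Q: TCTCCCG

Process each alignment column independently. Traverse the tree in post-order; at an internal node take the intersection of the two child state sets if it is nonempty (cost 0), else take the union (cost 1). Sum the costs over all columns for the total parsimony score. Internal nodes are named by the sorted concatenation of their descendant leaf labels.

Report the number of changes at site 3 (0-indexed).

site 0, node IQ: I={C} ∪ Q={T} → {C,T} (+1)
site 0, node GIQ: G={T} ∩ IQ={C,T} → {T} (+0)
site 0, node JK: J={C} ∪ K={G} → {C,G} (+1)
site 0, node GIJKQ: GIQ={T} ∪ JK={C,G} → {C,G,T} (+1)
site 1, node IQ: I={C} ∩ Q={C} → {C} (+0)
site 1, node GIQ: G={C} ∩ IQ={C} → {C} (+0)
site 1, node JK: J={C} ∩ K={C} → {C} (+0)
site 1, node GIJKQ: GIQ={C} ∩ JK={C} → {C} (+0)
site 2, node IQ: I={C} ∪ Q={T} → {C,T} (+1)
site 2, node GIQ: G={G} ∪ IQ={C,T} → {C,G,T} (+1)
site 2, node JK: J={A} ∪ K={C} → {A,C} (+1)
site 2, node GIJKQ: GIQ={C,G,T} ∩ JK={A,C} → {C} (+0)
site 3, node IQ: I={C} ∩ Q={C} → {C} (+0)
site 3, node GIQ: G={A} ∪ IQ={C} → {A,C} (+1)
site 3, node JK: J={C} ∩ K={C} → {C} (+0)
site 3, node GIJKQ: GIQ={A,C} ∩ JK={C} → {C} (+0)
site 4, node IQ: I={T} ∪ Q={C} → {C,T} (+1)
site 4, node GIQ: G={T} ∩ IQ={C,T} → {T} (+0)
site 4, node JK: J={A} ∪ K={C} → {A,C} (+1)
site 4, node GIJKQ: GIQ={T} ∪ JK={A,C} → {A,C,T} (+1)
site 5, node IQ: I={A} ∪ Q={C} → {A,C} (+1)
site 5, node GIQ: G={A} ∩ IQ={A,C} → {A} (+0)
site 5, node JK: J={A} ∪ K={C} → {A,C} (+1)
site 5, node GIJKQ: GIQ={A} ∩ JK={A,C} → {A} (+0)
site 6, node IQ: I={T} ∪ Q={G} → {G,T} (+1)
site 6, node GIQ: G={G} ∩ IQ={G,T} → {G} (+0)
site 6, node JK: J={C} ∪ K={A} → {A,C} (+1)
site 6, node GIJKQ: GIQ={G} ∪ JK={A,C} → {A,C,G} (+1)
per-site changes: [3, 0, 3, 1, 3, 2, 3]; total = 15

1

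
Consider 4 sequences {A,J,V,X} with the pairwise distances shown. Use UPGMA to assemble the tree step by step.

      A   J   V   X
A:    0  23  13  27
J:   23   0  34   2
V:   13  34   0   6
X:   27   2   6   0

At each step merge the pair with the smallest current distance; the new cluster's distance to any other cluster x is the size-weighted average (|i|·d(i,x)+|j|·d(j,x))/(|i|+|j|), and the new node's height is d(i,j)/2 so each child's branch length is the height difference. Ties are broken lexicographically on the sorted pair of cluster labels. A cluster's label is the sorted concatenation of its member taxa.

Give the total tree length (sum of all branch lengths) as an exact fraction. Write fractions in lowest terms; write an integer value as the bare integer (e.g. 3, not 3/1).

step 1: merge (J,X) at d=2; branch lengths J→1, X→1; new cluster JX
  updated: d(A,JX)=25, d(JX,V)=20
step 2: merge (A,V) at d=13; branch lengths A→13/2, V→13/2; new cluster AV
  updated: d(AV,JX)=45/2
step 3: merge (AV,JX) at d=45/2; branch lengths AV→19/4, JX→41/4; new cluster AJVX
final tree: ((A:13/2,V:13/2):19/4,(J:1,X:1):41/4)
total length: 30

30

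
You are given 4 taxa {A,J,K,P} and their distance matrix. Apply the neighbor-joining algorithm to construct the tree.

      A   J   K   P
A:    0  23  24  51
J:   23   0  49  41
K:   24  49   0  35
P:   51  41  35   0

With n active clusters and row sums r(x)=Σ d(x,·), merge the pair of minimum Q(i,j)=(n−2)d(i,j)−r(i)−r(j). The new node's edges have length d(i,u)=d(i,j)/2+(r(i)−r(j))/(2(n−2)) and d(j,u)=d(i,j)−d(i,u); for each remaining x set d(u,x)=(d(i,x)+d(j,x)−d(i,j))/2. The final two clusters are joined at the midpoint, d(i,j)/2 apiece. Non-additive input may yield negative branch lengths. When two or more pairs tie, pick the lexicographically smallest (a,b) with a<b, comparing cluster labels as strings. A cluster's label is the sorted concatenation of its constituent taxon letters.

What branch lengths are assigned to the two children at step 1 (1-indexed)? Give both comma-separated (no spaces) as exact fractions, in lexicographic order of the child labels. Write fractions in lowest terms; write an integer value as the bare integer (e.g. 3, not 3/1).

step 1: merge (A,J) at d=23, Q=-165; branch lengths A→31/4, J→61/4; new cluster AJ
  updated: d(AJ,K)=25, d(AJ,P)=69/2
step 2: merge (AJ,K) at d=25, Q=-189/2; branch lengths AJ→49/4, K→51/4; new cluster AJK
  updated: d(AJK,P)=89/4
step 3: merge (AJK,P) at d=89/4; branch lengths AJK→89/8, P→89/8; new cluster AJKP
final tree: (((A:31/4,J:61/4):49/4,K:51/4):89/8,P:89/8)
total length: 281/4

31/4,61/4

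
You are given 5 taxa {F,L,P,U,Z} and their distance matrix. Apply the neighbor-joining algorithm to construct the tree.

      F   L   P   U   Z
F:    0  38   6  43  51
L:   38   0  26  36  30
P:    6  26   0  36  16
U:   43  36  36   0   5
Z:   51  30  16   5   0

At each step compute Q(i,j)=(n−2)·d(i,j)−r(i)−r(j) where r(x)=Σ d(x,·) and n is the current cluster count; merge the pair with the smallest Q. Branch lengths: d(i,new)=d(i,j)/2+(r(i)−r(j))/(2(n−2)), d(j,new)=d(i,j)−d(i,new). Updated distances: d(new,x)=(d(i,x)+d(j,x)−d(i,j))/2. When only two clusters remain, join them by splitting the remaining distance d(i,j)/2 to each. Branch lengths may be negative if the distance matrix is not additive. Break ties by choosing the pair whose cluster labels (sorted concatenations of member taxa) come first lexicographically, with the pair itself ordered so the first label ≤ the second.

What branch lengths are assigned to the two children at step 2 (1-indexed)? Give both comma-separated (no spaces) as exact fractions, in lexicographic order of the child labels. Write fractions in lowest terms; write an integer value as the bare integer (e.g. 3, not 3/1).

45/4,-21/4

1. join U+Z (d=5, Q=-207) ⇒ UZ; edges |U|=11/2, |Z|=-1/2
  updated: d(F,UZ)=89/2, d(L,UZ)=61/2, d(P,UZ)=47/2
2. join F+P (d=6, Q=-132) ⇒ FP; edges |F|=45/4, |P|=-21/4
  updated: d(FP,L)=29, d(FP,UZ)=31
3. join FP+L (d=29, Q=-181/2) ⇒ FLP; edges |FP|=59/4, |L|=57/4
  updated: d(FLP,UZ)=65/4
4. join FLP+UZ (d=65/4) ⇒ FLPUZ; edges |FLP|=65/8, |UZ|=65/8
final tree: (((F:45/4,P:-21/4):59/4,L:57/4):65/8,(U:11/2,Z:-1/2):65/8)
total length: 225/4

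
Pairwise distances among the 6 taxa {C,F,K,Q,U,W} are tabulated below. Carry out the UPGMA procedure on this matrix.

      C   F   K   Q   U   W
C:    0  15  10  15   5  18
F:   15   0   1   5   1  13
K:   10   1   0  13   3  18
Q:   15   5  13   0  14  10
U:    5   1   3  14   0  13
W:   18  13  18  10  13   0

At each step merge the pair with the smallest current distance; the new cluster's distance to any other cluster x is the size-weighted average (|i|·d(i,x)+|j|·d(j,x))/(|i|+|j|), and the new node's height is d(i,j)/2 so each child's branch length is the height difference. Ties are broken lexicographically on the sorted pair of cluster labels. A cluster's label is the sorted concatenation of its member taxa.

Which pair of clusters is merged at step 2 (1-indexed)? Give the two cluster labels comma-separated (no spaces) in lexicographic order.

FK,U

1. join F+K (d=1) ⇒ FK; edges |F|=1/2, |K|=1/2
  updated: d(C,FK)=25/2, d(FK,Q)=9, d(FK,U)=2, d(FK,W)=31/2
2. join FK+U (d=2) ⇒ FKU; edges |FK|=1/2, |U|=1
  updated: d(C,FKU)=10, d(FKU,Q)=32/3, d(FKU,W)=44/3
3. join C+FKU (d=10) ⇒ CFKU; edges |C|=5, |FKU|=4
  updated: d(CFKU,Q)=47/4, d(CFKU,W)=31/2
4. join Q+W (d=10) ⇒ QW; edges |Q|=5, |W|=5
  updated: d(CFKU,QW)=109/8
5. join CFKU+QW (d=109/8) ⇒ CFKQUW; edges |CFKU|=29/16, |QW|=29/16
final tree: ((C:5,((F:1/2,K:1/2):1/2,U:1):4):29/16,(Q:5,W:5):29/16)
total length: 201/8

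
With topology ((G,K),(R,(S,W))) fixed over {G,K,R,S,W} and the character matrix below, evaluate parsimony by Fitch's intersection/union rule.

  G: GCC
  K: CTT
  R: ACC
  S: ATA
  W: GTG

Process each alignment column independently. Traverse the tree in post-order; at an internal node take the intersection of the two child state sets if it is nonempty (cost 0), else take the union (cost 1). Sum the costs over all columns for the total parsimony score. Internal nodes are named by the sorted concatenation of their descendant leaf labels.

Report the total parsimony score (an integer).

site 0, node GK: G={G} ∪ K={C} → {C,G} (+1)
site 0, node SW: S={A} ∪ W={G} → {A,G} (+1)
site 0, node RSW: R={A} ∩ SW={A,G} → {A} (+0)
site 0, node GKRSW: GK={C,G} ∪ RSW={A} → {A,C,G} (+1)
site 1, node GK: G={C} ∪ K={T} → {C,T} (+1)
site 1, node SW: S={T} ∩ W={T} → {T} (+0)
site 1, node RSW: R={C} ∪ SW={T} → {C,T} (+1)
site 1, node GKRSW: GK={C,T} ∩ RSW={C,T} → {C,T} (+0)
site 2, node GK: G={C} ∪ K={T} → {C,T} (+1)
site 2, node SW: S={A} ∪ W={G} → {A,G} (+1)
site 2, node RSW: R={C} ∪ SW={A,G} → {A,C,G} (+1)
site 2, node GKRSW: GK={C,T} ∩ RSW={A,C,G} → {C} (+0)
per-site changes: [3, 2, 3]; total = 8

8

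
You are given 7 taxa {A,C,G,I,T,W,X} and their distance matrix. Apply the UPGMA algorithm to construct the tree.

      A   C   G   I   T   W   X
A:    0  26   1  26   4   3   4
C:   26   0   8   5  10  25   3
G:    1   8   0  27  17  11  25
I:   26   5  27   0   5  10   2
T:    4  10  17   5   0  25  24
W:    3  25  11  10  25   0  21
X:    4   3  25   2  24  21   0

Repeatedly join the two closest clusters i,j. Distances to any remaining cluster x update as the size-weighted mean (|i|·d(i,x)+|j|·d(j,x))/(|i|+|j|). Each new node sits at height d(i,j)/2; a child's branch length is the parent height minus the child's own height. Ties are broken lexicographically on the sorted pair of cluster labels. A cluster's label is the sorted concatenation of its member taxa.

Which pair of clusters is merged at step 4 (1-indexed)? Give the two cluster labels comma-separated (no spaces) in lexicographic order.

AG,W

1. join A+G (d=1) ⇒ AG; edges |A|=1/2, |G|=1/2
  updated: d(AG,C)=17, d(AG,I)=53/2, d(AG,T)=21/2, d(AG,W)=7, d(AG,X)=29/2
2. join I+X (d=2) ⇒ IX; edges |I|=1, |X|=1
  updated: d(AG,IX)=41/2, d(C,IX)=4, d(IX,T)=29/2, d(IX,W)=31/2
3. join C+IX (d=4) ⇒ CIX; edges |C|=2, |IX|=1
  updated: d(AG,CIX)=58/3, d(CIX,T)=13, d(CIX,W)=56/3
4. join AG+W (d=7) ⇒ AGW; edges |AG|=3, |W|=7/2
  updated: d(AGW,CIX)=172/9, d(AGW,T)=46/3
5. join CIX+T (d=13) ⇒ CITX; edges |CIX|=9/2, |T|=13/2
  updated: d(AGW,CITX)=109/6
6. join AGW+CITX (d=109/6) ⇒ ACGITWX; edges |AGW|=67/12, |CITX|=31/12
final tree: (((A:1/2,G:1/2):3,W:7/2):67/12,((C:2,(I:1,X:1):1):9/2,T:13/2):31/12)
total length: 95/3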